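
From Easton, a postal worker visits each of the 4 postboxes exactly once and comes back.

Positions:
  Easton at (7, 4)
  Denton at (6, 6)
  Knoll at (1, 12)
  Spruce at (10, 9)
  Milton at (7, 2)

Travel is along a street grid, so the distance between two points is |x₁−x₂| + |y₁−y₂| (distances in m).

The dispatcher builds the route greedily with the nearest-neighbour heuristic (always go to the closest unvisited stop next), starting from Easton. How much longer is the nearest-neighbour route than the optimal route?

The nearest-neighbour route is 2 m longer than optimal.

Easton: Milton=2, Denton=3, Spruce=8, Knoll=14 ⇒ Milton
Milton: Denton=5, Spruce=10, Knoll=16 ⇒ Denton
Denton: Spruce=7, Knoll=11 ⇒ Spruce
Spruce: Knoll=12 ⇒ Knoll
NN route Easton → Milton → Denton → Spruce → Knoll → Easton costs 40.
Optimal: Easton → Denton → Knoll → Spruce → Milton → Easton costs 38 (by enumerating all 12 distinct tours).
Excess = 40 − 38 = 2.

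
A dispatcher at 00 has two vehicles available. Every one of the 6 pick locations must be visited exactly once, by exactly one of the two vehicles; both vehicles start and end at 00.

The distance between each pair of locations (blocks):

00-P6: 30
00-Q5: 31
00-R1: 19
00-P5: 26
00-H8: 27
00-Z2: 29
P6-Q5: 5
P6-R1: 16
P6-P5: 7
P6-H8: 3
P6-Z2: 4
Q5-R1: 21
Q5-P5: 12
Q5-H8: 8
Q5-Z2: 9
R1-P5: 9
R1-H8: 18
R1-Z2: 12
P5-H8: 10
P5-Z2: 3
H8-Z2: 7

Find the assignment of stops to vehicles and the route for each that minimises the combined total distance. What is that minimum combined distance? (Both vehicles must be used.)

There are 2^5 − 1 = 31 ways to divide the 6 stops into two non-empty groups. For each, the best each vehicle can do is its own shortest tour through its group:
  {P6} + {Q5, R1, P5, H8, Z2}: 60 + 75 = 135
  {Q5} + {P6, R1, P5, H8, Z2}: 62 + 65 = 127
  {P6, Q5} + {R1, P5, H8, Z2}: 66 + 65 = 131
  {R1} + {P6, Q5, P5, H8, Z2}: 38 + 73 = 111
  {P6, R1} + {Q5, P5, H8, Z2}: 65 + 73 = 138
  {Q5, R1} + {P6, P5, H8, Z2}: 71 + 63 = 134
  … (31 splits in total)
Best: vehicle 1 00 → R1 → 00 = 38; vehicle 2 00 → P5 → Z2 → P6 → Q5 → H8 → 00 = 73; combined 111.

111 blocks — the smallest possible combined total.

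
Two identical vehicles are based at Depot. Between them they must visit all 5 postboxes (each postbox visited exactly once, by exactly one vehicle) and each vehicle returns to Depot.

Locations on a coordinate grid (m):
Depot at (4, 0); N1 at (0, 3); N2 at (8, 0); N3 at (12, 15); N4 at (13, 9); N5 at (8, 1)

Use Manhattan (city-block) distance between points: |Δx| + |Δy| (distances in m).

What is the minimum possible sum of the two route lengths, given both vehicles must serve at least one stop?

62 m — the smallest possible combined total.

There are 2^4 − 1 = 15 ways to divide the 5 stops into two non-empty groups. For each, the best each vehicle can do is its own shortest tour through its group:
  {N1} + {N2, N3, N4, N5}: 14 + 48 = 62
  {N2} + {N1, N3, N4, N5}: 8 + 56 = 64
  {N1, N2} + {N3, N4, N5}: 22 + 48 = 70
  {N3} + {N1, N2, N4, N5}: 46 + 44 = 90
  {N1, N3} + {N2, N4, N5}: 54 + 36 = 90
  {N2, N3} + {N1, N4, N5}: 46 + 44 = 90
  … (15 splits in total)
Best: vehicle 1 Depot → N1 → Depot = 14; vehicle 2 Depot → N2 → N3 → N4 → N5 → Depot = 48; combined 62.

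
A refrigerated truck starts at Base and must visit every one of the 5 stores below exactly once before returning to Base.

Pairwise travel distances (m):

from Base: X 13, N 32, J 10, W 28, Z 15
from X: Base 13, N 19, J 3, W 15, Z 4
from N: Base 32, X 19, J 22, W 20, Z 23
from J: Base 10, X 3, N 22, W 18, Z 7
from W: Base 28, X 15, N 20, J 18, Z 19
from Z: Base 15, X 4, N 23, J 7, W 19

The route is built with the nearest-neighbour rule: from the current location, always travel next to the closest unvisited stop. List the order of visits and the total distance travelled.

88 m along Base → J → X → Z → W → N → Base.

Base → [J:10 / X:13 / Z:15 / W:28 / N:32] → J (10)
J → [X:3 / Z:7 / W:18 / N:22] → X (3)
X → [Z:4 / W:15 / N:19] → Z (4)
Z → [W:19 / N:23] → W (19)
W → [N:20] → N (20)
Return N→Base: 32.
Total = 10 + 3 + 4 + 19 + 20 + 32 = 88.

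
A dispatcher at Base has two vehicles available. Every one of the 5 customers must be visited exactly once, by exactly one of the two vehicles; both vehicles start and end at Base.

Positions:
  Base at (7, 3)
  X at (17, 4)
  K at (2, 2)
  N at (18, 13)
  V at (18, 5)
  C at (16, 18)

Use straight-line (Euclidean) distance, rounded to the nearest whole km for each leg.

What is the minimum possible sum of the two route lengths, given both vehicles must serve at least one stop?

51 km — the smallest possible combined total.

Try each way of splitting the stops between the two vehicles (each non-empty) and, for each split, find the best tour for each vehicle:
  {X} + {K, N, V, C}: 20 + 50 = 70
  {K} + {X, N, V, C}: 10 + 41 = 51
  {X, K} + {N, V, C}: 30 + 41 = 71
  {N} + {X, K, V, C}: 30 + 50 = 80
  {X, N} + {K, V, C}: 34 + 50 = 84
  {K, N} + {X, V, C}: 39 + 41 = 80
  … (15 splits in total)
Best: vehicle 1 Base → K → Base = 10; vehicle 2 Base → X → V → N → C → Base = 41; combined 51.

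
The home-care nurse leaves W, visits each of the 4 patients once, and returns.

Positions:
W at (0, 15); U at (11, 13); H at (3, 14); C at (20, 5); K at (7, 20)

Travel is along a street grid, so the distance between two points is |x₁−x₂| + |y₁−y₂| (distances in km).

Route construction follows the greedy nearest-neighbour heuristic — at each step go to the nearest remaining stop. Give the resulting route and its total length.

From W: distances to unvisited — H=4, K=12, U=13, C=30. Nearest is H (4).
From H: distances to unvisited — U=9, K=10, C=26. Nearest is U (9).
From U: distances to unvisited — K=11, C=17. Nearest is K (11).
From K: distances to unvisited — C=28. Nearest is C (28).
Return C→W: 30.
Total = 4 + 9 + 11 + 28 + 30 = 82.

Total distance 82 km via the nearest-neighbour route W → H → U → K → C → W.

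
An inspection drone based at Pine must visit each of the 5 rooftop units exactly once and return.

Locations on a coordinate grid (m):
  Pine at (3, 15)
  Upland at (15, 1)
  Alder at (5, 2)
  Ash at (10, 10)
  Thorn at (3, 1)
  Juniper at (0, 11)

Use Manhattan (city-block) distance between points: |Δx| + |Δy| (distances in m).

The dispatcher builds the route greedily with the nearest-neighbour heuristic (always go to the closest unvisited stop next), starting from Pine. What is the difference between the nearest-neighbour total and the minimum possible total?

12 m longer than the optimal tour.

Pine: Juniper=7, Ash=12, Thorn=14, Alder=15, Upland=26 ⇒ Juniper
Juniper: Ash=11, Thorn=13, Alder=14, Upland=25 ⇒ Ash
Ash: Alder=13, Upland=14, Thorn=16 ⇒ Alder
Alder: Thorn=3, Upland=11 ⇒ Thorn
Thorn: Upland=12 ⇒ Upland
NN route Pine → Juniper → Ash → Alder → Thorn → Upland → Pine costs 72.
Optimal: Pine → Ash → Upland → Alder → Thorn → Juniper → Pine costs 60 (by enumerating all 60 distinct tours).
Excess = 72 − 60 = 12.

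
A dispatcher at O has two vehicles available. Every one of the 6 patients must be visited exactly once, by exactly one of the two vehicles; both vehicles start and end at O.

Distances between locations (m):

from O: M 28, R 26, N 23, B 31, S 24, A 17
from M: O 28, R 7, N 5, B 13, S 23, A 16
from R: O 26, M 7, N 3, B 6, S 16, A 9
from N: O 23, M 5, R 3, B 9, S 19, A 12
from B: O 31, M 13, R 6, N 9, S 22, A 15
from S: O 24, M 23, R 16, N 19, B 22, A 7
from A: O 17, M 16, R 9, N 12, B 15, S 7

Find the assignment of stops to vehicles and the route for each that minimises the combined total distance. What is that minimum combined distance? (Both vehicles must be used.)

There are 2^5 − 1 = 31 ways to divide the 6 stops into two non-empty groups. For each, the best each vehicle can do is its own shortest tour through its group:
  {M} + {R, N, B, S, A}: 56 + 78 = 134
  {R} + {M, N, B, S, A}: 52 + 87 = 139
  {M, R} + {N, B, S, A}: 61 + 78 = 139
  {N} + {M, R, B, S, A}: 46 + 87 = 133
  {M, N} + {R, B, S, A}: 56 + 77 = 133
  {R, N} + {M, B, S, A}: 52 + 87 = 139
  … (31 splits in total)
  {M, R, N, B} + {S, A}: 72 + 48 = 120  ← best
Best: vehicle 1 O → N → M → R → B → O = 72; vehicle 2 O → S → A → O = 48; combined 120.

Minimum combined distance: 120 m.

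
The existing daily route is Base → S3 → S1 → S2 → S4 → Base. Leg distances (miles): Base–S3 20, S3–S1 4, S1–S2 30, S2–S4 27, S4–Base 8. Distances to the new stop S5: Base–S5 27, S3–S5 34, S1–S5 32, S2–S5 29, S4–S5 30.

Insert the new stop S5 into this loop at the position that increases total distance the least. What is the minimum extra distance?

Insertion cost between consecutive stops i–j is d(i,S5) + d(S5,j) − d(i,j):
  between Base and S3: 27 + 34 − 20 = 41
  between S3 and S1: 34 + 32 − 4 = 62
  between S1 and S2: 32 + 29 − 30 = 31
  between S2 and S4: 29 + 30 − 27 = 32
  between S4 and Base: 30 + 27 − 8 = 49
Cheapest insertion is between S1 and S2, adding 31.
New total = 89 + 31 = 120.

+31 miles — insert S5 between S1 and S2.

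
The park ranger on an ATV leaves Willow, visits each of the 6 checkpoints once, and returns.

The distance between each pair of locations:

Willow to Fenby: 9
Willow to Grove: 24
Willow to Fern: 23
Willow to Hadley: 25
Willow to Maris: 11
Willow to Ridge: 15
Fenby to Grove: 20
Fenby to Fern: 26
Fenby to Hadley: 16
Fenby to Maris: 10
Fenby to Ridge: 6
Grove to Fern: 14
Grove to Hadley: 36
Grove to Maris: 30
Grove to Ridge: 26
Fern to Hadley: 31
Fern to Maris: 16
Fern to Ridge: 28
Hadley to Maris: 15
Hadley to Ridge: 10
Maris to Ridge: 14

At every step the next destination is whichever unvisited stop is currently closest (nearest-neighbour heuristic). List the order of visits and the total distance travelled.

Willow → [Fenby:9 / Maris:11 / Ridge:15 / Fern:23 / Grove:24 / Hadley:25] → Fenby (9)
Fenby → [Ridge:6 / Maris:10 / Hadley:16 / Grove:20 / Fern:26] → Ridge (6)
Ridge → [Hadley:10 / Maris:14 / Grove:26 / Fern:28] → Hadley (10)
Hadley → [Maris:15 / Fern:31 / Grove:36] → Maris (15)
Maris → [Fern:16 / Grove:30] → Fern (16)
Fern → [Grove:14] → Grove (14)
Return Grove→Willow: 24.
Total = 9 + 6 + 10 + 15 + 16 + 14 + 24 = 94.

94 along Willow → Fenby → Ridge → Hadley → Maris → Fern → Grove → Willow.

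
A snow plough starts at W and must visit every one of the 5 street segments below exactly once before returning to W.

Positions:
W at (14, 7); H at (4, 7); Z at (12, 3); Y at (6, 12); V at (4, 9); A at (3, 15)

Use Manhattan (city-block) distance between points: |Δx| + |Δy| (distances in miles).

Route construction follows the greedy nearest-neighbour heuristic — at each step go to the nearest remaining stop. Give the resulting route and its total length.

From W: distances to unvisited — Z=6, H=10, V=12, Y=13, A=19. Nearest is Z (6).
From Z: distances to unvisited — H=12, V=14, Y=15, A=21. Nearest is H (12).
From H: distances to unvisited — V=2, Y=7, A=9. Nearest is V (2).
From V: distances to unvisited — Y=5, A=7. Nearest is Y (5).
From Y: distances to unvisited — A=6. Nearest is A (6).
Return A→W: 19.
Total = 6 + 12 + 2 + 5 + 6 + 19 = 50.

Total distance 50 miles via the nearest-neighbour route W → Z → H → V → Y → A → W.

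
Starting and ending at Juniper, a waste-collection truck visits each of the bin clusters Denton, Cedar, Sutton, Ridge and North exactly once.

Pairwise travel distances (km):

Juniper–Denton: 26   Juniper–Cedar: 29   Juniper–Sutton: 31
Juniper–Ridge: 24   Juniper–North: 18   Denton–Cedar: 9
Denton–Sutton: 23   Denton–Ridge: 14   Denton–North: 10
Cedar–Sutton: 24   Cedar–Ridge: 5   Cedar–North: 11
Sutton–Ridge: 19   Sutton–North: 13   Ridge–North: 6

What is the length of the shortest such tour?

There are 60 distinct closed tours to check (reversals are equivalent).
Juniper→Denton→Cedar→Sutton→Ridge→North→Juniper: 26+9+24+19+6+18 = 102
Juniper→Denton→Cedar→Sutton→North→Ridge→Juniper: 26+9+24+13+6+24 = 102
Juniper→Denton→Cedar→Ridge→Sutton→North→Juniper: 26+9+5+19+13+18 = 90
Juniper→Denton→Cedar→Ridge→North→Sutton→Juniper: 26+9+5+6+13+31 = 90
Juniper→Denton→Cedar→North→Sutton→Ridge→Juniper: 26+9+11+13+19+24 = 102
Juniper→Denton→Cedar→North→Ridge→Sutton→Juniper: 26+9+11+6+19+31 = 102
Juniper→Denton→Sutton→Cedar→Ridge→North→Juniper: 26+23+24+5+6+18 = 102
Juniper→Denton→Sutton→Cedar→North→Ridge→Juniper: 26+23+24+11+6+24 = 114
Juniper→Denton→Sutton→Ridge→Cedar→North→Juniper: 26+23+19+5+11+18 = 102
Juniper→Denton→Sutton→Ridge→North→Cedar→Juniper: 26+23+19+6+11+29 = 114
Juniper→Denton→Sutton→North→Cedar→Ridge→Juniper: 26+23+13+11+5+24 = 102
Juniper→Denton→Sutton→North→Ridge→Cedar→Juniper: 26+23+13+6+5+29 = 102
Juniper→Denton→Ridge→Cedar→Sutton→North→Juniper: 26+14+5+24+13+18 = 100
Juniper→Denton→Ridge→Cedar→North→Sutton→Juniper: 26+14+5+11+13+31 = 100
… (46 more)
The minimum is 90.
One optimal route: Juniper → Denton → Cedar → Ridge → Sutton → North → Juniper (or its reverse).

Shortest round trip = 90 km.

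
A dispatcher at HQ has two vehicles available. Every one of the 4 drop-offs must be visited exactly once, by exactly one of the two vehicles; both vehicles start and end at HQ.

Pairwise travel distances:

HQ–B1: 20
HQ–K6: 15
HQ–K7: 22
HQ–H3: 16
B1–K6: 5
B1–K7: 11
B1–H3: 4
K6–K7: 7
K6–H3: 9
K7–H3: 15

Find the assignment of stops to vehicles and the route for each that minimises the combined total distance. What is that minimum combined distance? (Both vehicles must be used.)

There are 2^3 − 1 = 7 ways to divide the 4 stops into two non-empty groups. For each, the best each vehicle can do is its own shortest tour through its group:
  {B1} + {K6, K7, H3}: 40 + 53 = 93
  {K6} + {B1, K7, H3}: 30 + 53 = 83
  {B1, K6} + {K7, H3}: 40 + 53 = 93
  {K7} + {B1, K6, H3}: 44 + 40 = 84
  {B1, K7} + {K6, H3}: 53 + 40 = 93
  {K6, K7} + {B1, H3}: 44 + 40 = 84
  … (7 splits in total)
Best: vehicle 1 HQ → K6 → HQ = 30; vehicle 2 HQ → K7 → B1 → H3 → HQ = 53; combined 83.

83 — the smallest possible combined total.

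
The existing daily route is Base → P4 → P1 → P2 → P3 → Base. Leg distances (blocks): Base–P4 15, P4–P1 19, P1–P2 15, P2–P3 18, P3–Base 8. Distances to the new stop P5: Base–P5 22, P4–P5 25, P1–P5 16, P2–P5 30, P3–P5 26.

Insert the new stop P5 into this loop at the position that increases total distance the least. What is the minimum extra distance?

Insertion cost between consecutive stops i–j is d(i,P5) + d(P5,j) − d(i,j):
  between Base and P4: 22 + 25 − 15 = 32
  between P4 and P1: 25 + 16 − 19 = 22
  between P1 and P2: 16 + 30 − 15 = 31
  between P2 and P3: 30 + 26 − 18 = 38
  between P3 and Base: 26 + 22 − 8 = 40
Cheapest insertion is between P4 and P1, adding 22.
New total = 75 + 22 = 97.

+22 blocks — insert P5 between P4 and P1.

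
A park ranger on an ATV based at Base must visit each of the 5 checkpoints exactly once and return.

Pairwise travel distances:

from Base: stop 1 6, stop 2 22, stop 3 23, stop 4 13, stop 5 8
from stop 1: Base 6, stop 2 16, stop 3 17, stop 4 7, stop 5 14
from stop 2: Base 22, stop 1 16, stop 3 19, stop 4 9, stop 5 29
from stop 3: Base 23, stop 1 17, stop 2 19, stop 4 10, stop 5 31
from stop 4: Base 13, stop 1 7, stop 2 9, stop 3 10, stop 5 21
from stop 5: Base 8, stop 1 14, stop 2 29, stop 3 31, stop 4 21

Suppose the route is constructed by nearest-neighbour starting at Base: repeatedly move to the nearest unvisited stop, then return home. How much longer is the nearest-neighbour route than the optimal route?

From Base: stop 1=6, stop 5=8, stop 4=13, stop 2=22, stop 3=23 → choose stop 1 (6).
From stop 1: stop 4=7, stop 5=14, stop 2=16, stop 3=17 → choose stop 4 (7).
From stop 4: stop 2=9, stop 3=10, stop 5=21 → choose stop 2 (9).
From stop 2: stop 3=19, stop 5=29 → choose stop 3 (19).
From stop 3: stop 5=31 → choose stop 5 (31).
NN route Base → stop 1 → stop 4 → stop 2 → stop 3 → stop 5 → Base costs 80.
Optimal: Base → stop 1 → stop 3 → stop 4 → stop 2 → stop 5 → Base costs 79 (by enumerating all 60 distinct tours).
Excess = 80 − 79 = 1.

Excess over optimum: 1.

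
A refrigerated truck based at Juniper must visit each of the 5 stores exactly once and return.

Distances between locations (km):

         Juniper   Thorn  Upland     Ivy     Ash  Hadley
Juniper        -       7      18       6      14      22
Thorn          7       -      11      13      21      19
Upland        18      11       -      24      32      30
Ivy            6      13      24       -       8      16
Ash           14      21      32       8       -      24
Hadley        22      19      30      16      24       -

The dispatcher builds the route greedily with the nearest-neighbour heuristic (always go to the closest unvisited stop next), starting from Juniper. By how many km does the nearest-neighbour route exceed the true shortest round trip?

Excess over optimum: 12 km.

From Juniper: Ivy=6, Thorn=7, Ash=14, Upland=18, Hadley=22 → choose Ivy (6).
From Ivy: Ash=8, Thorn=13, Hadley=16, Upland=24 → choose Ash (8).
From Ash: Thorn=21, Hadley=24, Upland=32 → choose Thorn (21).
From Thorn: Upland=11, Hadley=19 → choose Upland (11).
From Upland: Hadley=30 → choose Hadley (30).
NN route Juniper → Ivy → Ash → Thorn → Upland → Hadley → Juniper costs 98.
Optimal: Juniper → Thorn → Upland → Hadley → Ivy → Ash → Juniper costs 86 (by enumerating all 60 distinct tours).
Excess = 98 − 86 = 12.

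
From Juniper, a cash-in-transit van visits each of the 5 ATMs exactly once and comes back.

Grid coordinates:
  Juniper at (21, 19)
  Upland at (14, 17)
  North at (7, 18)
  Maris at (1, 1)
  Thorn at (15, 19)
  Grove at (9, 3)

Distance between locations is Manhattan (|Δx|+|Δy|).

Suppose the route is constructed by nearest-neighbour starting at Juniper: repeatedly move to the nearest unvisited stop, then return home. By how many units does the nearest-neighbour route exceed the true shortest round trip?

The nearest-neighbour route is 6 longer than optimal.

Juniper: Thorn=6, Upland=9, North=15, Grove=28, Maris=38 ⇒ Thorn
Thorn: Upland=3, North=9, Grove=22, Maris=32 ⇒ Upland
Upland: North=8, Grove=19, Maris=29 ⇒ North
North: Grove=17, Maris=23 ⇒ Grove
Grove: Maris=10 ⇒ Maris
NN route Juniper → Thorn → Upland → North → Grove → Maris → Juniper costs 82.
Optimal: Juniper → Upland → Grove → Maris → North → Thorn → Juniper costs 76 (by enumerating all 60 distinct tours).
Excess = 82 − 76 = 6.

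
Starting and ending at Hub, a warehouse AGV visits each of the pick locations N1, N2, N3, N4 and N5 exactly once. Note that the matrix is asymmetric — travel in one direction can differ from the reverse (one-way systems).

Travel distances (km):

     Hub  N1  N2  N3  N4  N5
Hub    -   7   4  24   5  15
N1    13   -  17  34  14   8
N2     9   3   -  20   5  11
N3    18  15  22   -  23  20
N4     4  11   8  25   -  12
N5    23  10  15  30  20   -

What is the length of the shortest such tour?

Minimum total distance: 71 km.

Hub→N1→N2→N3→N4→N5→Hub: 7+17+20+23+12+23 = 102
Hub→N1→N2→N3→N5→N4→Hub: 7+17+20+20+20+4 = 88
Hub→N1→N2→N4→N3→N5→Hub: 7+17+5+25+20+23 = 97
Hub→N1→N2→N4→N5→N3→Hub: 7+17+5+12+30+18 = 89
Hub→N1→N2→N5→N3→N4→Hub: 7+17+11+30+23+4 = 92
Hub→N1→N2→N5→N4→N3→Hub: 7+17+11+20+25+18 = 98
Hub→N1→N3→N2→N4→N5→Hub: 7+34+22+5+12+23 = 103
Hub→N1→N3→N2→N5→N4→Hub: 7+34+22+11+20+4 = 98
Hub→N1→N3→N4→N2→N5→Hub: 7+34+23+8+11+23 = 106
Hub→N1→N3→N4→N5→N2→Hub: 7+34+23+12+15+9 = 100
Hub→N1→N3→N5→N2→N4→Hub: 7+34+20+15+5+4 = 85
Hub→N1→N3→N5→N4→N2→Hub: 7+34+20+20+8+9 = 98
Hub→N1→N4→N2→N3→N5→Hub: 7+14+8+20+20+23 = 92
Hub→N1→N4→N2→N5→N3→Hub: 7+14+8+11+30+18 = 88
… (106 more)
Hub→N2→N3→N1→N5→N4→Hub: 4+20+15+8+20+4 = 71  ← best
The minimum is 71.
One optimal route: Hub → N2 → N3 → N1 → N5 → N4 → Hub.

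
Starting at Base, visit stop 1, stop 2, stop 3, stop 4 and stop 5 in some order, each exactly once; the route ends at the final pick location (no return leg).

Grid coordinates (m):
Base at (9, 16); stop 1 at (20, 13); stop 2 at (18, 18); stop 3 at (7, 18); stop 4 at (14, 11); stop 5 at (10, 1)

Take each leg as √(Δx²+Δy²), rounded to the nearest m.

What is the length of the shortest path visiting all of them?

There are 5! = 120 possible orderings.
Base - stop 1 - stop 2 - stop 3 - stop 4 - stop 5: 11+5+11+10+11 = 48
Base - stop 1 - stop 2 - stop 3 - stop 5 - stop 4: 11+5+11+17+11 = 55
Base - stop 1 - stop 2 - stop 4 - stop 3 - stop 5: 11+5+8+10+17 = 51
Base - stop 1 - stop 2 - stop 4 - stop 5 - stop 3: 11+5+8+11+17 = 52
Base - stop 1 - stop 2 - stop 5 - stop 3 - stop 4: 11+5+19+17+10 = 62
Base - stop 1 - stop 2 - stop 5 - stop 4 - stop 3: 11+5+19+11+10 = 56
Base - stop 1 - stop 3 - stop 2 - stop 4 - stop 5: 11+14+11+8+11 = 55
Base - stop 1 - stop 3 - stop 2 - stop 5 - stop 4: 11+14+11+19+11 = 66
Base - stop 1 - stop 3 - stop 4 - stop 2 - stop 5: 11+14+10+8+19 = 62
Base - stop 1 - stop 3 - stop 4 - stop 5 - stop 2: 11+14+10+11+19 = 65
Base - stop 1 - stop 3 - stop 5 - stop 2 - stop 4: 11+14+17+19+8 = 69
Base - stop 1 - stop 3 - stop 5 - stop 4 - stop 2: 11+14+17+11+8 = 61
Base - stop 1 - stop 4 - stop 2 - stop 3 - stop 5: 11+6+8+11+17 = 53
Base - stop 1 - stop 4 - stop 2 - stop 5 - stop 3: 11+6+8+19+17 = 61
… (106 more)
Base - stop 3 - stop 2 - stop 1 - stop 4 - stop 5: 3+11+5+6+11 = 36  ← best
The minimum is 36.
One shortest path: Base → stop 3 → stop 2 → stop 1 → stop 4 → stop 5.

36 m — the minimum one-way total.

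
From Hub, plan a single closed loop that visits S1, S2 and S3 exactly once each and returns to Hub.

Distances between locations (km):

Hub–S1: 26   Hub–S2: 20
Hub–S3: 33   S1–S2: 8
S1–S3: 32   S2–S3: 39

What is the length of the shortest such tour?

There are 3 distinct closed tours to check (reversals are equivalent).
Hub - S1 - S2 - S3 - Hub: 26+8+39+33 = 106
Hub - S1 - S3 - S2 - Hub: 26+32+39+20 = 117
Hub - S2 - S1 - S3 - Hub: 20+8+32+33 = 93
The minimum is 93.
One optimal route: Hub → S2 → S1 → S3 → Hub (or its reverse).

Minimum total distance: 93 km.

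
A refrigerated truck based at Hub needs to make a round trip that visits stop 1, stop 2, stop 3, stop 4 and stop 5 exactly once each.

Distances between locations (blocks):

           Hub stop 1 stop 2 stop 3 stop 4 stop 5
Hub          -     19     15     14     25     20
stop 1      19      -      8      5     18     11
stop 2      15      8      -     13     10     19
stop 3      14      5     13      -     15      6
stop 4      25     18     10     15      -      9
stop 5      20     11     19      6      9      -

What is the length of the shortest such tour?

Minimum total distance: 64 blocks.

Hub-stop 1-stop 2-stop 3-stop 4-stop 5-Hub: 19+8+13+15+9+20 = 84
Hub-stop 1-stop 2-stop 3-stop 5-stop 4-Hub: 19+8+13+6+9+25 = 80
Hub-stop 1-stop 2-stop 4-stop 3-stop 5-Hub: 19+8+10+15+6+20 = 78
Hub-stop 1-stop 2-stop 4-stop 5-stop 3-Hub: 19+8+10+9+6+14 = 66
Hub-stop 1-stop 2-stop 5-stop 3-stop 4-Hub: 19+8+19+6+15+25 = 92
Hub-stop 1-stop 2-stop 5-stop 4-stop 3-Hub: 19+8+19+9+15+14 = 84
Hub-stop 1-stop 3-stop 2-stop 4-stop 5-Hub: 19+5+13+10+9+20 = 76
Hub-stop 1-stop 3-stop 2-stop 5-stop 4-Hub: 19+5+13+19+9+25 = 90
Hub-stop 1-stop 3-stop 4-stop 2-stop 5-Hub: 19+5+15+10+19+20 = 88
Hub-stop 1-stop 3-stop 4-stop 5-stop 2-Hub: 19+5+15+9+19+15 = 82
Hub-stop 1-stop 3-stop 5-stop 2-stop 4-Hub: 19+5+6+19+10+25 = 84
Hub-stop 1-stop 3-stop 5-stop 4-stop 2-Hub: 19+5+6+9+10+15 = 64
Hub-stop 1-stop 4-stop 2-stop 3-stop 5-Hub: 19+18+10+13+6+20 = 86
Hub-stop 1-stop 4-stop 2-stop 5-stop 3-Hub: 19+18+10+19+6+14 = 86
… (46 more)
The minimum is 64.
One optimal route: Hub → stop 1 → stop 3 → stop 5 → stop 4 → stop 2 → Hub (or its reverse).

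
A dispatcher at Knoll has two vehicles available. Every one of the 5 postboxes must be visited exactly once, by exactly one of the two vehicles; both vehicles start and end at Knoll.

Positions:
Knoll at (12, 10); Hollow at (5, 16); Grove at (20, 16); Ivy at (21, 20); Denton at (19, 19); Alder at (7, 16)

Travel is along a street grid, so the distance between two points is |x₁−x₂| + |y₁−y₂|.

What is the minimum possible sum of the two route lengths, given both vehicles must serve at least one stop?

Minimum combined distance: 64.

There are 2^4 − 1 = 15 ways to divide the 5 stops into two non-empty groups. For each, the best each vehicle can do is its own shortest tour through its group:
  {Hollow} + {Grove, Ivy, Denton, Alder}: 26 + 48 = 74
  {Grove} + {Hollow, Ivy, Denton, Alder}: 28 + 52 = 80
  {Hollow, Grove} + {Ivy, Denton, Alder}: 42 + 48 = 90
  {Ivy} + {Hollow, Grove, Denton, Alder}: 38 + 48 = 86
  {Hollow, Ivy} + {Grove, Denton, Alder}: 52 + 44 = 96
  {Grove, Ivy} + {Hollow, Denton, Alder}: 38 + 46 = 84
  … (15 splits in total)
  {Grove, Ivy, Denton} + {Hollow, Alder}: 38 + 26 = 64  ← best
Best: vehicle 1 Knoll → Grove → Ivy → Denton → Knoll = 38; vehicle 2 Knoll → Hollow → Alder → Knoll = 26; combined 64.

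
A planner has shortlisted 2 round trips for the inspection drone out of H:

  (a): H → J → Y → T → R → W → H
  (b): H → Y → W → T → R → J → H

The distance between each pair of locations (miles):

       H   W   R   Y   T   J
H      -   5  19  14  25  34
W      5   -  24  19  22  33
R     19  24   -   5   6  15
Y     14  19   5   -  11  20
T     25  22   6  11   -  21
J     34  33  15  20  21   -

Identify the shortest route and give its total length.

(a): 34 + 20 + 11 + 6 + 24 + 5 = 100
(b): 14 + 19 + 22 + 6 + 15 + 34 = 110

100 miles — (a) is the shortest.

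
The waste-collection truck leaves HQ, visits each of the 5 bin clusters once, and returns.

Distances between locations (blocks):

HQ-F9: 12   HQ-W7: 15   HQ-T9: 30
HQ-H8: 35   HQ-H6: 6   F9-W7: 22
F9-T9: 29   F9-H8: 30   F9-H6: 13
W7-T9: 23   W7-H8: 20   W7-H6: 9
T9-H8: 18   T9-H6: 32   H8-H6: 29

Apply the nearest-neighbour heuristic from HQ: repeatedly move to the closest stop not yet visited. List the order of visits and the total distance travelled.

Total distance 94 blocks via the nearest-neighbour route HQ → H6 → W7 → H8 → T9 → F9 → HQ.

At HQ the remaining stops are H6 6, F9 12, W7 15, T9 30, H8 35; go to H6.
At H6 the remaining stops are W7 9, F9 13, H8 29, T9 32; go to W7.
At W7 the remaining stops are H8 20, F9 22, T9 23; go to H8.
At H8 the remaining stops are T9 18, F9 30; go to T9.
At T9 the remaining stops are F9 29; go to F9.
Return F9→HQ: 12.
Total = 6 + 9 + 20 + 18 + 29 + 12 = 94.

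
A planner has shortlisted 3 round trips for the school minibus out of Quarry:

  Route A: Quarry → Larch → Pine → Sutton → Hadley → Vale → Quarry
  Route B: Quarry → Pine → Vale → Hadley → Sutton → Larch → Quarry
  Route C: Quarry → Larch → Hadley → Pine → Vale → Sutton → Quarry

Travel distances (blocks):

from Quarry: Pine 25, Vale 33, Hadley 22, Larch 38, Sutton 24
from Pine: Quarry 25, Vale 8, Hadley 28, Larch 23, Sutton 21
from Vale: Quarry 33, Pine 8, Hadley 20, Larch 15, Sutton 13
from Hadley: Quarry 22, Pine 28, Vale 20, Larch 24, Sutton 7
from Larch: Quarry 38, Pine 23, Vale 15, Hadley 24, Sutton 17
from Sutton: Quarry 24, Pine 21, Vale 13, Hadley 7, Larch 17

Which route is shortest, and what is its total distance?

Shortest is Route B, total 115 blocks.

Route A: 38 + 23 + 21 + 7 + 20 + 33 = 142
Route B: 25 + 8 + 20 + 7 + 17 + 38 = 115
Route C: 38 + 24 + 28 + 8 + 13 + 24 = 135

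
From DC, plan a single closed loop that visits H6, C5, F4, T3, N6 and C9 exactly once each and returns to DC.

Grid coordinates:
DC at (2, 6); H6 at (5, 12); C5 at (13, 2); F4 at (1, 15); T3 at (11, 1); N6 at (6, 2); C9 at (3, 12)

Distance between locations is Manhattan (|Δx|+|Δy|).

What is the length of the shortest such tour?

There are 360 distinct closed tours to check (reversals are equivalent).
DC→H6→C5→F4→T3→N6→C9→DC: 9+18+25+24+6+13+7 = 102
DC→H6→C5→F4→T3→C9→N6→DC: 9+18+25+24+19+13+8 = 116
DC→H6→C5→F4→N6→T3→C9→DC: 9+18+25+18+6+19+7 = 102
DC→H6→C5→F4→N6→C9→T3→DC: 9+18+25+18+13+19+14 = 116
DC→H6→C5→F4→C9→T3→N6→DC: 9+18+25+5+19+6+8 = 90
DC→H6→C5→F4→C9→N6→T3→DC: 9+18+25+5+13+6+14 = 90
DC→H6→C5→T3→F4→N6→C9→DC: 9+18+3+24+18+13+7 = 92
DC→H6→C5→T3→F4→C9→N6→DC: 9+18+3+24+5+13+8 = 80
… (352 more)
DC→C5→T3→N6→H6→C9→F4→DC: 15+3+6+11+2+5+10 = 52  ← best
The minimum is 52.
One optimal route: DC → C5 → T3 → N6 → H6 → C9 → F4 → DC (or its reverse).

Minimum total distance: 52.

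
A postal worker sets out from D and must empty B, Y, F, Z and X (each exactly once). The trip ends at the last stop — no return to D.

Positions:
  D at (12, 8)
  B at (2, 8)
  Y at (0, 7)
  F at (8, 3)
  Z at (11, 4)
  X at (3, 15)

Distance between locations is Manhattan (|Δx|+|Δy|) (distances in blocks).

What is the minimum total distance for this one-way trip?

There are 5! = 120 possible orderings.
D - B - Y - F - Z - X: 10+3+12+4+19 = 48
D - B - Y - F - X - Z: 10+3+12+17+19 = 61
D - B - Y - Z - F - X: 10+3+14+4+17 = 48
D - B - Y - Z - X - F: 10+3+14+19+17 = 63
D - B - Y - X - F - Z: 10+3+11+17+4 = 45
D - B - Y - X - Z - F: 10+3+11+19+4 = 47
D - B - F - Y - Z - X: 10+11+12+14+19 = 66
D - B - F - Y - X - Z: 10+11+12+11+19 = 63
D - B - F - Z - Y - X: 10+11+4+14+11 = 50
D - B - F - Z - X - Y: 10+11+4+19+11 = 55
D - B - F - X - Y - Z: 10+11+17+11+14 = 63
D - B - F - X - Z - Y: 10+11+17+19+14 = 71
D - B - Z - Y - F - X: 10+13+14+12+17 = 66
D - B - Z - Y - X - F: 10+13+14+11+17 = 65
… (106 more)
D - Z - F - Y - B - X: 5+4+12+3+8 = 32  ← best
The minimum is 32.
One shortest path: D → Z → F → Y → B → X.

Shortest open route: 32 blocks.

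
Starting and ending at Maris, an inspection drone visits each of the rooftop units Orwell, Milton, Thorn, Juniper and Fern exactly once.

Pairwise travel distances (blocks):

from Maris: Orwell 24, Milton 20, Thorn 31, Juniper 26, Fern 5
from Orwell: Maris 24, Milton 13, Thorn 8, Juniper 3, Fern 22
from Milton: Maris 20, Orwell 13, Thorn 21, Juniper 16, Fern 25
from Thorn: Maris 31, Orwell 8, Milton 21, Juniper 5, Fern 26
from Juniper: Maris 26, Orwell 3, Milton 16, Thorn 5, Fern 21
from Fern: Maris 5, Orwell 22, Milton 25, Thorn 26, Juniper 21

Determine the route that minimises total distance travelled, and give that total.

72 blocks — the shortest possible round trip.

With 5 stops there are 5!/2 = 60 distinct round trips (a route and its reverse cost the same).
Maris→Orwell→Milton→Thorn→Juniper→Fern→Maris: 24+13+21+5+21+5 = 89
Maris→Orwell→Milton→Thorn→Fern→Juniper→Maris: 24+13+21+26+21+26 = 131
Maris→Orwell→Milton→Juniper→Thorn→Fern→Maris: 24+13+16+5+26+5 = 89
Maris→Orwell→Milton→Juniper→Fern→Thorn→Maris: 24+13+16+21+26+31 = 131
Maris→Orwell→Milton→Fern→Thorn→Juniper→Maris: 24+13+25+26+5+26 = 119
Maris→Orwell→Milton→Fern→Juniper→Thorn→Maris: 24+13+25+21+5+31 = 119
Maris→Orwell→Thorn→Milton→Juniper→Fern→Maris: 24+8+21+16+21+5 = 95
Maris→Orwell→Thorn→Milton→Fern→Juniper→Maris: 24+8+21+25+21+26 = 125
Maris→Orwell→Thorn→Juniper→Milton→Fern→Maris: 24+8+5+16+25+5 = 83
Maris→Orwell→Thorn→Juniper→Fern→Milton→Maris: 24+8+5+21+25+20 = 103
Maris→Orwell→Thorn→Fern→Milton→Juniper→Maris: 24+8+26+25+16+26 = 125
Maris→Orwell→Thorn→Fern→Juniper→Milton→Maris: 24+8+26+21+16+20 = 115
Maris→Orwell→Juniper→Milton→Thorn→Fern→Maris: 24+3+16+21+26+5 = 95
Maris→Orwell→Juniper→Milton→Fern→Thorn→Maris: 24+3+16+25+26+31 = 125
… (46 more)
Maris→Milton→Orwell→Thorn→Juniper→Fern→Maris: 20+13+8+5+21+5 = 72  ← best
The minimum is 72.
One optimal route: Maris → Milton → Orwell → Thorn → Juniper → Fern → Maris (or its reverse).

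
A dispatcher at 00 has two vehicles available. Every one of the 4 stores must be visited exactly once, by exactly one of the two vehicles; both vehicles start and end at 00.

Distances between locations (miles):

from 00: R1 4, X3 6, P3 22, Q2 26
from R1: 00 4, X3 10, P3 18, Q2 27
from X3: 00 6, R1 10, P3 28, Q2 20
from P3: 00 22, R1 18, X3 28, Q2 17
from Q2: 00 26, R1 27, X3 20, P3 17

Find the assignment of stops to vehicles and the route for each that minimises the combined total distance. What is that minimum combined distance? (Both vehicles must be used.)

Minimum combined distance: 73 miles.

There are 2^3 − 1 = 7 ways to divide the 4 stops into two non-empty groups. For each, the best each vehicle can do is its own shortest tour through its group:
  {R1} + {X3, P3, Q2}: 8 + 65 = 73
  {X3} + {R1, P3, Q2}: 12 + 65 = 77
  {R1, X3} + {P3, Q2}: 20 + 65 = 85
  {P3} + {R1, X3, Q2}: 44 + 57 = 101
  {R1, P3} + {X3, Q2}: 44 + 52 = 96
  {X3, P3} + {R1, Q2}: 56 + 57 = 113
  … (7 splits in total)
Best: vehicle 1 00 → R1 → 00 = 8; vehicle 2 00 → X3 → Q2 → P3 → 00 = 65; combined 73.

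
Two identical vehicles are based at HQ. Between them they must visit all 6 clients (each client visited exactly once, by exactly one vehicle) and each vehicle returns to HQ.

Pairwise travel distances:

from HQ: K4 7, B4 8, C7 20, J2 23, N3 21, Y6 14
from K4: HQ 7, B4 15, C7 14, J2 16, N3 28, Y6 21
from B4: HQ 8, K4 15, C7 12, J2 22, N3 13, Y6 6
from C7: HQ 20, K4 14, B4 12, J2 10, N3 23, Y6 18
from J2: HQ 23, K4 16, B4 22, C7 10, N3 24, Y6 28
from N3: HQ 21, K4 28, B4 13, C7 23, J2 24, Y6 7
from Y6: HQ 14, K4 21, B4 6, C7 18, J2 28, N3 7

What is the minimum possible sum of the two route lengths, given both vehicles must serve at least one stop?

Check every non-empty split of the stops between the two vehicles; for each half take its own optimal tour:
  {K4} + {B4, C7, J2, N3, Y6}: 14 + 75 = 89
  {B4} + {K4, C7, J2, N3, Y6}: 16 + 76 = 92
  {K4, B4} + {C7, J2, N3, Y6}: 30 + 75 = 105
  {C7} + {K4, B4, J2, N3, Y6}: 40 + 68 = 108
  {K4, C7} + {B4, J2, N3, Y6}: 41 + 68 = 109
  {B4, C7} + {K4, J2, N3, Y6}: 40 + 68 = 108
  … (31 splits in total)
Best: vehicle 1 HQ → K4 → HQ = 14; vehicle 2 HQ → B4 → C7 → J2 → N3 → Y6 → HQ = 75; combined 89.

89 — the smallest possible combined total.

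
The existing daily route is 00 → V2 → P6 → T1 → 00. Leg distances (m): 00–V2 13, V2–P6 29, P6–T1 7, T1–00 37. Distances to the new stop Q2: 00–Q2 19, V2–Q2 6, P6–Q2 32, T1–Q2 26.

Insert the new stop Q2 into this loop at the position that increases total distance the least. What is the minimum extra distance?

Insertion cost between consecutive stops i–j is d(i,Q2) + d(Q2,j) − d(i,j):
  between 00 and V2: 19 + 6 − 13 = 12
  between V2 and P6: 6 + 32 − 29 = 9
  between P6 and T1: 32 + 26 − 7 = 51
  between T1 and 00: 26 + 19 − 37 = 8
Cheapest insertion is between T1 and 00, adding 8.
New total = 86 + 8 = 94.

Adding 8 m by placing Q2 on the T1–00 leg.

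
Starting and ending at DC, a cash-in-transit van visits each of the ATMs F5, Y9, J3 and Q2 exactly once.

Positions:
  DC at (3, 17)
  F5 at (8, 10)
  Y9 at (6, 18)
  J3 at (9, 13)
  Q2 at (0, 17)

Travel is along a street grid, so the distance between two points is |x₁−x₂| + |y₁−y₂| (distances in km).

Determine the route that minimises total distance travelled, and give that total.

Minimum total distance: 34 km.

There are 12 distinct closed tours to check (reversals are equivalent).
DC→F5→Y9→J3→Q2→DC: 12+10+8+13+3 = 46
DC→F5→Y9→Q2→J3→DC: 12+10+7+13+10 = 52
DC→F5→J3→Y9→Q2→DC: 12+4+8+7+3 = 34
DC→F5→J3→Q2→Y9→DC: 12+4+13+7+4 = 40
DC→F5→Q2→Y9→J3→DC: 12+15+7+8+10 = 52
DC→F5→Q2→J3→Y9→DC: 12+15+13+8+4 = 52
DC→Y9→F5→J3→Q2→DC: 4+10+4+13+3 = 34
DC→Y9→F5→Q2→J3→DC: 4+10+15+13+10 = 52
DC→Y9→J3→F5→Q2→DC: 4+8+4+15+3 = 34
DC→Y9→Q2→F5→J3→DC: 4+7+15+4+10 = 40
DC→J3→F5→Y9→Q2→DC: 10+4+10+7+3 = 34
DC→J3→Y9→F5→Q2→DC: 10+8+10+15+3 = 46
The minimum is 34.
One optimal route: DC → F5 → J3 → Y9 → Q2 → DC (or its reverse).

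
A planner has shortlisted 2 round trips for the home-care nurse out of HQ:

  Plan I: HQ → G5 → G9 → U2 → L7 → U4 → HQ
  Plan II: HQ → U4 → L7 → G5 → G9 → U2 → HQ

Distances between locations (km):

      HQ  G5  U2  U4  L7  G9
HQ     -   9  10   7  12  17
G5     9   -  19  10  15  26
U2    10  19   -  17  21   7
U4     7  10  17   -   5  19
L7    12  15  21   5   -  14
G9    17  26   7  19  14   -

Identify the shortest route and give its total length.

Plan I: 9 + 26 + 7 + 21 + 5 + 7 = 75
Plan II: 7 + 5 + 15 + 26 + 7 + 10 = 70

Shortest is Plan II, total 70 km.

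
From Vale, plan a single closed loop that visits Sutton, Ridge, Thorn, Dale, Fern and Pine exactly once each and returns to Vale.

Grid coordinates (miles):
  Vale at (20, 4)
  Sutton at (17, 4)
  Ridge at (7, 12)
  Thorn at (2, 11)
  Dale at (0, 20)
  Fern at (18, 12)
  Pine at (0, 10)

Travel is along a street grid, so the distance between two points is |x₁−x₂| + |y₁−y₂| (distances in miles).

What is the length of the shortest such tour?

Minimum total distance: 74 miles.

There are 360 distinct closed tours to check (reversals are equivalent).
Vale→Sutton→Ridge→Thorn→Dale→Fern→Pine→Vale: 3+18+6+11+26+20+26 = 110
Vale→Sutton→Ridge→Thorn→Dale→Pine→Fern→Vale: 3+18+6+11+10+20+10 = 78
Vale→Sutton→Ridge→Thorn→Fern→Dale→Pine→Vale: 3+18+6+17+26+10+26 = 106
Vale→Sutton→Ridge→Thorn→Fern→Pine→Dale→Vale: 3+18+6+17+20+10+36 = 110
Vale→Sutton→Ridge→Thorn→Pine→Dale→Fern→Vale: 3+18+6+3+10+26+10 = 76
Vale→Sutton→Ridge→Thorn→Pine→Fern→Dale→Vale: 3+18+6+3+20+26+36 = 112
Vale→Sutton→Ridge→Dale→Thorn→Fern→Pine→Vale: 3+18+15+11+17+20+26 = 110
Vale→Sutton→Ridge→Dale→Thorn→Pine→Fern→Vale: 3+18+15+11+3+20+10 = 80
… (352 more)
Vale→Sutton→Thorn→Pine→Dale→Ridge→Fern→Vale: 3+22+3+10+15+11+10 = 74  ← best
The minimum is 74.
One optimal route: Vale → Sutton → Thorn → Pine → Dale → Ridge → Fern → Vale (or its reverse).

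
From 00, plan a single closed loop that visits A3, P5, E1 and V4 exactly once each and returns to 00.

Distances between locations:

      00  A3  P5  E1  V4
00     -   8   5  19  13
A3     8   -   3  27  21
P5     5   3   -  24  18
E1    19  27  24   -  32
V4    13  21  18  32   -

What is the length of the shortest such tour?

00→A3→P5→E1→V4→00: 8+3+24+32+13 = 80
00→A3→P5→V4→E1→00: 8+3+18+32+19 = 80
00→A3→E1→P5→V4→00: 8+27+24+18+13 = 90
00→A3→E1→V4→P5→00: 8+27+32+18+5 = 90
00→A3→V4→P5→E1→00: 8+21+18+24+19 = 90
00→A3→V4→E1→P5→00: 8+21+32+24+5 = 90
00→P5→A3→E1→V4→00: 5+3+27+32+13 = 80
00→P5→A3→V4→E1→00: 5+3+21+32+19 = 80
00→P5→E1→A3→V4→00: 5+24+27+21+13 = 90
00→P5→V4→A3→E1→00: 5+18+21+27+19 = 90
00→E1→A3→P5→V4→00: 19+27+3+18+13 = 80
00→E1→P5→A3→V4→00: 19+24+3+21+13 = 80
The minimum is 80.
One optimal route: 00 → A3 → P5 → E1 → V4 → 00 (or its reverse).

Minimum total distance: 80.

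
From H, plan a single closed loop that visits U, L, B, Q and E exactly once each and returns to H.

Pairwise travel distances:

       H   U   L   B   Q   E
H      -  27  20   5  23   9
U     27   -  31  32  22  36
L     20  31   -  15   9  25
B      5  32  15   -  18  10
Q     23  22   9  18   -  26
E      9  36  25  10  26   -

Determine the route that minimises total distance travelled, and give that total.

H → U → L → B → Q → E → H: 27+31+15+18+26+9 = 126
H → U → L → B → E → Q → H: 27+31+15+10+26+23 = 132
H → U → L → Q → B → E → H: 27+31+9+18+10+9 = 104
H → U → L → Q → E → B → H: 27+31+9+26+10+5 = 108
H → U → L → E → B → Q → H: 27+31+25+10+18+23 = 134
H → U → L → E → Q → B → H: 27+31+25+26+18+5 = 132
H → U → B → L → Q → E → H: 27+32+15+9+26+9 = 118
H → U → B → L → E → Q → H: 27+32+15+25+26+23 = 148
H → U → B → Q → L → E → H: 27+32+18+9+25+9 = 120
H → U → B → Q → E → L → H: 27+32+18+26+25+20 = 148
H → U → B → E → L → Q → H: 27+32+10+25+9+23 = 126
H → U → B → E → Q → L → H: 27+32+10+26+9+20 = 124
H → U → Q → L → B → E → H: 27+22+9+15+10+9 = 92
H → U → Q → L → E → B → H: 27+22+9+25+10+5 = 98
… (46 more)
The minimum is 92.
One optimal route: H → U → Q → L → B → E → H (or its reverse).

Shortest round trip = 92.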